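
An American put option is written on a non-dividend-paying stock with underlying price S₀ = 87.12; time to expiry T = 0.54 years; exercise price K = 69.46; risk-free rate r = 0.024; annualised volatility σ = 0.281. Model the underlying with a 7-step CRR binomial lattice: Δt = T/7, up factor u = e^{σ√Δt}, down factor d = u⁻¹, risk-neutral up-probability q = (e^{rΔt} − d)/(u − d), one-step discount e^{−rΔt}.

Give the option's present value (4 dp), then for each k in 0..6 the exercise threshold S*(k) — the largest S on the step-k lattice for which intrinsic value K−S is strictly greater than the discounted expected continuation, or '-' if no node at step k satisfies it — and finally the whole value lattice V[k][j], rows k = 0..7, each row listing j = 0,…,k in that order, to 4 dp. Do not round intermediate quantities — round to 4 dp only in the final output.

Δt=0.07714  u=1.08117  d=0.92492  q=0.49236  discount=0.99815
step 7 (expiry): payoffs max(K−S,0) = 19.0111 10.4886 0.5262 0.0000 0.0000 0.0000 0.0000 0.0000
step 6: (k=6,j=0): S=54.5439, (K−S)⁺=14.9161, hold=14.7876 ⇒ V=14.9161 exercise | (k=6,j=1): S=63.7583, (K−S)⁺=5.7017, hold=5.5732 ⇒ V=5.7017 exercise | (k=6,j=2): S=74.5294, (K−S)⁺=0.0000, hold=0.2666 ⇒ V=0.2666 continue | (k=6,j=3): S=87.1200, (K−S)⁺=0.0000, hold=0.0000 ⇒ V=0.0000 continue | (k=6,j=4): S=101.8376, (K−S)⁺=0.0000, hold=0.0000 ⇒ V=0.0000 continue | (k=6,j=5): S=119.0416, (K−S)⁺=0.0000, hold=0.0000 ⇒ V=0.0000 continue | (k=6,j=6): S=139.1519, (K−S)⁺=0.0000, hold=0.0000 ⇒ V=0.0000 continue  boundary S*=63.7583
step 5: (k=5,j=0): S=58.9714, (K−S)⁺=10.4886, hold=10.3601 ⇒ V=10.4886 exercise | (k=5,j=1): S=68.9338, (K−S)⁺=0.5262, hold=3.0201 ⇒ V=3.0201 continue | (k=5,j=2): S=80.5791, (K−S)⁺=0.0000, hold=0.1351 ⇒ V=0.1351 continue | (k=5,j=3): S=94.1918, (K−S)⁺=0.0000, hold=0.0000 ⇒ V=0.0000 continue | (k=5,j=4): S=110.1041, (K−S)⁺=0.0000, hold=0.0000 ⇒ V=0.0000 continue | (k=5,j=5): S=128.7046, (K−S)⁺=0.0000, hold=0.0000 ⇒ V=0.0000 continue  boundary S*=58.9714
step 4: (k=4,j=0): S=63.7583, (K−S)⁺=5.7017, hold=6.7988 ⇒ V=6.7988 continue | (k=4,j=1): S=74.5294, (K−S)⁺=0.0000, hold=1.5967 ⇒ V=1.5967 continue | (k=4,j=2): S=87.1200, (K−S)⁺=0.0000, hold=0.0685 ⇒ V=0.0685 continue | (k=4,j=3): S=101.8376, (K−S)⁺=0.0000, hold=0.0000 ⇒ V=0.0000 continue | (k=4,j=4): S=119.0416, (K−S)⁺=0.0000, hold=0.0000 ⇒ V=0.0000 continue  boundary S*=-
step 3: (k=3,j=0): S=68.9338, (K−S)⁺=0.5262, hold=4.2297 ⇒ V=4.2297 continue | (k=3,j=1): S=80.5791, (K−S)⁺=0.0000, hold=0.8427 ⇒ V=0.8427 continue | (k=3,j=2): S=94.1918, (K−S)⁺=0.0000, hold=0.0347 ⇒ V=0.0347 continue | (k=3,j=3): S=110.1041, (K−S)⁺=0.0000, hold=0.0000 ⇒ V=0.0000 continue  boundary S*=-
step 2: (k=2,j=0): S=74.5294, (K−S)⁺=0.0000, hold=2.5573 ⇒ V=2.5573 continue | (k=2,j=1): S=87.1200, (K−S)⁺=0.0000, hold=0.4440 ⇒ V=0.4440 continue | (k=2,j=2): S=101.8376, (K−S)⁺=0.0000, hold=0.0176 ⇒ V=0.0176 continue  boundary S*=-
step 1: (k=1,j=0): S=80.5791, (K−S)⁺=0.0000, hold=1.5140 ⇒ V=1.5140 continue | (k=1,j=1): S=94.1918, (K−S)⁺=0.0000, hold=0.2336 ⇒ V=0.2336 continue  boundary S*=-
step 0: (k=0,j=0): S=87.1200, (K−S)⁺=0.0000, hold=0.8820 ⇒ V=0.8820 continue  boundary S*=-

price = 0.8820
boundary = - - - - - 58.9714 63.7583
tree:
0.8820
1.5140 0.2336
2.5573 0.4440 0.0176
4.2297 0.8427 0.0347 0.0000
6.7988 1.5967 0.0685 0.0000 0.0000
10.4886 3.0201 0.1351 0.0000 0.0000 0.0000
14.9161 5.7017 0.2666 0.0000 0.0000 0.0000 0.0000
19.0111 10.4886 0.5262 0.0000 0.0000 0.0000 0.0000 0.0000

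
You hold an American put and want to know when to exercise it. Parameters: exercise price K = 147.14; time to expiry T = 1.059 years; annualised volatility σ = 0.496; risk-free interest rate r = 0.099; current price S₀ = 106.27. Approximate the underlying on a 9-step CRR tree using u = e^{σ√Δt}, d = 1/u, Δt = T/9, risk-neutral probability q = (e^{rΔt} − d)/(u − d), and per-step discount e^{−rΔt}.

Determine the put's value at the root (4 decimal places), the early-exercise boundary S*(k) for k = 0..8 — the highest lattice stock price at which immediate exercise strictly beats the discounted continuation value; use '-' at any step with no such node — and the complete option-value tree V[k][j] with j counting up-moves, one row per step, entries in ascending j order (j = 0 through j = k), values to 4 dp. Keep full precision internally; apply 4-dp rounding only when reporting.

params: Δt=0.11767 u=1.18547 d=0.84355 q=0.49184 e^(-rΔt)=0.98842
t_9 payoffs: 124.1579 114.8422 101.7506 83.3523 57.4964 21.1599 0.0000 0.0000 0.0000 0.0000
t_8: node(8,0) S=27.2446 payoff=119.8954 vs cont=118.1913 → 119.8954 [stop]  node(8,1) S=38.2881 payoff=108.8519 vs cont=107.1478 → 108.8519 [stop]  node(8,2) S=53.8079 payoff=93.3321 vs cont=91.6280 → 93.3321 [stop]  node(8,3) S=75.6185 payoff=71.5215 vs cont=69.8174 → 71.5215 [stop]  node(8,4) S=106.2700 payoff=40.8700 vs cont=39.1659 → 40.8700 [stop]  node(8,5) S=149.3458 payoff=0.0000 vs cont=10.6282 → 10.6282 [wait]  node(8,6) S=209.8821 payoff=0.0000 vs cont=0.0000 → 0.0000 [wait]  node(8,7) S=294.9564 payoff=0.0000 vs cont=0.0000 → 0.0000 [wait]  node(8,8) S=414.5150 payoff=0.0000 vs cont=0.0000 → 0.0000 [wait]  ⇒ S*(8)=106.2700
t_7: node(7,0) S=32.2978 payoff=114.8422 vs cont=113.1382 → 114.8422 [stop]  node(7,1) S=45.3894 payoff=101.7506 vs cont=100.0465 → 101.7506 [stop]  node(7,2) S=63.7877 payoff=83.3523 vs cont=81.6482 → 83.3523 [stop]  node(7,3) S=89.6436 payoff=57.4964 vs cont=55.7923 → 57.4964 [stop]  node(7,4) S=125.9801 payoff=21.1599 vs cont=25.6949 → 25.6949 [wait]  node(7,5) S=177.0452 payoff=0.0000 vs cont=5.3383 → 5.3383 [wait]  node(7,6) S=248.8093 payoff=0.0000 vs cont=0.0000 → 0.0000 [wait]  node(7,7) S=349.6625 payoff=0.0000 vs cont=0.0000 → 0.0000 [wait]  ⇒ S*(7)=89.6436
t_6: node(6,0) S=38.2881 payoff=108.8519 vs cont=107.1478 → 108.8519 [stop]  node(6,1) S=53.8079 payoff=93.3321 vs cont=91.6280 → 93.3321 [stop]  node(6,2) S=75.6185 payoff=71.5215 vs cont=69.8174 → 71.5215 [stop]  node(6,3) S=106.2700 payoff=40.8700 vs cont=41.3706 → 41.3706 [wait]  node(6,4) S=149.3458 payoff=0.0000 vs cont=15.5012 → 15.5012 [wait]  node(6,5) S=209.8821 payoff=0.0000 vs cont=2.6813 → 2.6813 [wait]  node(6,6) S=294.9564 payoff=0.0000 vs cont=0.0000 → 0.0000 [wait]  ⇒ S*(6)=75.6185
t_5: node(5,0) S=45.3894 payoff=101.7506 vs cont=100.0465 → 101.7506 [stop]  node(5,1) S=63.7877 payoff=83.3523 vs cont=81.6482 → 83.3523 [stop]  node(5,2) S=89.6436 payoff=57.4964 vs cont=56.0356 → 57.4964 [stop]  node(5,3) S=125.9801 payoff=21.1599 vs cont=28.3153 → 28.3153 [wait]  node(5,4) S=177.0452 payoff=0.0000 vs cont=9.0894 → 9.0894 [wait]  node(5,5) S=248.8093 payoff=0.0000 vs cont=1.3468 → 1.3468 [wait]  ⇒ S*(5)=89.6436
t_4: node(4,0) S=53.8079 payoff=93.3321 vs cont=91.6280 → 93.3321 [stop]  node(4,1) S=75.6185 payoff=71.5215 vs cont=69.8174 → 71.5215 [stop]  node(4,2) S=106.2700 payoff=40.8700 vs cont=42.6444 → 42.6444 [wait]  node(4,3) S=149.3458 payoff=0.0000 vs cont=18.6409 → 18.6409 [wait]  node(4,4) S=209.8821 payoff=0.0000 vs cont=5.2202 → 5.2202 [wait]  ⇒ S*(4)=75.6185
t_3: node(3,0) S=63.7877 payoff=83.3523 vs cont=81.6482 → 83.3523 [stop]  node(3,1) S=89.6436 payoff=57.4964 vs cont=56.6549 → 57.4964 [stop]  node(3,2) S=125.9801 payoff=21.1599 vs cont=30.4815 → 30.4815 [wait]  node(3,3) S=177.0452 payoff=0.0000 vs cont=11.9007 → 11.9007 [wait]  ⇒ S*(3)=89.6436
t_2: node(2,0) S=75.6185 payoff=71.5215 vs cont=69.8174 → 71.5215 [stop]  node(2,1) S=106.2700 payoff=40.8700 vs cont=43.6975 → 43.6975 [wait]  node(2,2) S=149.3458 payoff=0.0000 vs cont=21.0956 → 21.0956 [wait]  ⇒ S*(2)=75.6185
t_1: node(1,0) S=89.6436 payoff=57.4964 vs cont=57.1668 → 57.4964 [stop]  node(1,1) S=125.9801 payoff=21.1599 vs cont=32.2038 → 32.2038 [wait]  ⇒ S*(1)=89.6436
t_0: node(0,0) S=106.2700 payoff=40.8700 vs cont=44.5348 → 44.5348 [wait]  ⇒ S*(0)=-

price = 44.5348
boundary = - 89.6436 75.6185 89.6436 75.6185 89.6436 75.6185 89.6436 106.2700
tree:
44.5348
57.4964 32.2038
71.5215 43.6975 21.0956
83.3523 57.4964 30.4815 11.9007
93.3321 71.5215 42.6444 18.6409 5.2202
101.7506 83.3523 57.4964 28.3153 9.0894 1.3468
108.8519 93.3321 71.5215 41.3706 15.5012 2.6813 0.0000
114.8422 101.7506 83.3523 57.4964 25.6949 5.3383 0.0000 0.0000
119.8954 108.8519 93.3321 71.5215 40.8700 10.6282 0.0000 0.0000 0.0000
124.1579 114.8422 101.7506 83.3523 57.4964 21.1599 0.0000 0.0000 0.0000 0.0000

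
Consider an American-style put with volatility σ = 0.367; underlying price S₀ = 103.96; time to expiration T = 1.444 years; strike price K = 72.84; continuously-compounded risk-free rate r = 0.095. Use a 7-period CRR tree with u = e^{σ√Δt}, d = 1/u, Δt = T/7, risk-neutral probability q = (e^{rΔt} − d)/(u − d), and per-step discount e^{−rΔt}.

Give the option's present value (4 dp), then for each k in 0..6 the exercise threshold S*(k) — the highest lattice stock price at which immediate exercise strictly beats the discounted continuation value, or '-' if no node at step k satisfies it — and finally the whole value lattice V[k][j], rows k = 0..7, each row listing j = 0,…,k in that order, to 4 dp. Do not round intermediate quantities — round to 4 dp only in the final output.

price = 2.7491
boundary = - - - - 53.3706 45.1763 53.3706
tree:
2.7491
4.6839 1.0504
7.7857 1.9712 0.2321
12.5516 3.6402 0.4905 0.0000
19.4694 6.5820 1.0367 0.0000 0.0000
27.6637 11.5617 2.1912 0.0000 0.0000 0.0000
34.5998 19.4694 4.6313 0.0000 0.0000 0.0000 0.0000
40.4710 27.6637 9.7888 0.0000 0.0000 0.0000 0.0000 0.0000

Δt=0.20629, u=1.18138, d=0.84646, q=0.51751, disc=e^(-rΔt)=0.98059
k=7 terminal: V=max(K-S,0) → 40.4710 27.6637 9.7888 0.0000 0.0000 0.0000 0.0000 0.0000
k=6: j=0 S=38.2402 intr=34.5998 cont=33.1863 V=34.5998[EX]; j=1 S=53.3706 intr=19.4694 cont=18.0558 V=19.4694[EX]; j=2 S=74.4876 intr=0.0000 cont=4.6313 V=4.6313[hold]; j=3 S=103.9600 intr=0.0000 cont=0.0000 V=0.0000[hold]; j=4 S=145.0936 intr=0.0000 cont=0.0000 V=0.0000[hold]; j=5 S=202.5026 intr=0.0000 cont=0.0000 V=0.0000[hold]; j=6 S=282.6263 intr=0.0000 cont=0.0000 V=0.0000[hold]  S*(6)=53.3706
k=5: j=0 S=45.1763 intr=27.6637 cont=26.2501 V=27.6637[EX]; j=1 S=63.0512 intr=9.7888 cont=11.5617 V=11.5617[hold]; j=2 S=87.9985 intr=0.0000 cont=2.1912 V=2.1912[hold]; j=3 S=122.8167 intr=0.0000 cont=0.0000 V=0.0000[hold]; j=4 S=171.4113 intr=0.0000 cont=0.0000 V=0.0000[hold]; j=5 S=239.2333 intr=0.0000 cont=0.0000 V=0.0000[hold]  S*(5)=45.1763
k=4: j=0 S=53.3706 intr=19.4694 cont=18.9555 V=19.4694[EX]; j=1 S=74.4876 intr=0.0000 cont=6.5820 V=6.5820[hold]; j=2 S=103.9600 intr=0.0000 cont=1.0367 V=1.0367[hold]; j=3 S=145.0936 intr=0.0000 cont=0.0000 V=0.0000[hold]; j=4 S=202.5026 intr=0.0000 cont=0.0000 V=0.0000[hold]  S*(4)=53.3706
k=3: j=0 S=63.0512 intr=9.7888 cont=12.5516 V=12.5516[hold]; j=1 S=87.9985 intr=0.0000 cont=3.6402 V=3.6402[hold]; j=2 S=122.8167 intr=0.0000 cont=0.4905 V=0.4905[hold]; j=3 S=171.4113 intr=0.0000 cont=0.0000 V=0.0000[hold]  S*(3)=-
k=2: j=0 S=74.4876 intr=0.0000 cont=7.7857 V=7.7857[hold]; j=1 S=103.9600 intr=0.0000 cont=1.9712 V=1.9712[hold]; j=2 S=145.0936 intr=0.0000 cont=0.2321 V=0.2321[hold]  S*(2)=-
k=1: j=0 S=87.9985 intr=0.0000 cont=4.6839 V=4.6839[hold]; j=1 S=122.8167 intr=0.0000 cont=1.0504 V=1.0504[hold]  S*(1)=-
k=0: j=0 S=103.9600 intr=0.0000 cont=2.7491 V=2.7491[hold]  S*(0)=-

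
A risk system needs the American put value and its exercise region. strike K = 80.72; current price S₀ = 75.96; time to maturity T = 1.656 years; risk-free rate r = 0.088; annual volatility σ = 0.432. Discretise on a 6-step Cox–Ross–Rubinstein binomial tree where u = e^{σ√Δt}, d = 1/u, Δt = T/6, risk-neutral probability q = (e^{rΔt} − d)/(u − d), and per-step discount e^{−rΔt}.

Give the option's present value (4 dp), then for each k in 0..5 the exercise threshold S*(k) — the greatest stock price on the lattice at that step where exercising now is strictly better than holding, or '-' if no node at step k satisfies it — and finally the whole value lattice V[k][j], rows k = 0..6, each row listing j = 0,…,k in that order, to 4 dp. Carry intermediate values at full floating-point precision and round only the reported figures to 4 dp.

Δt=0.27600, u=1.25477, d=0.79696, q=0.49721, disc=e^(-rΔt)=0.97600
k=6 terminal: V=max(K-S,0) → 61.2577 50.0774 32.4747 4.7600 0.0000 0.0000 0.0000
k=5: j=0 S=24.4208 intr=56.2992 cont=54.3623 V=56.2992[EX]; j=1 S=38.4494 intr=42.2706 cont=40.3336 V=42.2706[EX]; j=2 S=60.5369 intr=20.1831 cont=18.2462 V=20.1831[EX]; j=3 S=95.3125 intr=0.0000 cont=2.3359 V=2.3359[hold]; j=4 S=150.0652 intr=0.0000 cont=0.0000 V=0.0000[hold]; j=5 S=236.2707 intr=0.0000 cont=0.0000 V=0.0000[hold]  S*(5)=60.5369
k=4: j=0 S=30.6426 intr=50.0774 cont=48.1405 V=50.0774[EX]; j=1 S=48.2453 intr=32.4747 cont=30.5378 V=32.4747[EX]; j=2 S=75.9600 intr=4.7600 cont=11.0380 V=11.0380[hold]; j=3 S=119.5955 intr=0.0000 cont=1.1463 V=1.1463[hold]; j=4 S=188.2976 intr=0.0000 cont=0.0000 V=0.0000[hold]  S*(4)=48.2453
k=3: j=0 S=38.4494 intr=42.2706 cont=40.3336 V=42.2706[EX]; j=1 S=60.5369 intr=20.1831 cont=21.2928 V=21.2928[hold]; j=2 S=95.3125 intr=0.0000 cont=5.9729 V=5.9729[hold]; j=3 S=150.0652 intr=0.0000 cont=0.5625 V=0.5625[hold]  S*(3)=38.4494
k=2: j=0 S=48.2453 intr=32.4747 cont=31.0763 V=32.4747[EX]; j=1 S=75.9600 intr=4.7600 cont=13.3475 V=13.3475[hold]; j=2 S=119.5955 intr=0.0000 cont=3.2041 V=3.2041[hold]  S*(2)=48.2453
k=1: j=0 S=60.5369 intr=20.1831 cont=22.4135 V=22.4135[hold]; j=1 S=95.3125 intr=0.0000 cont=8.1049 V=8.1049[hold]  S*(1)=-
k=0: j=0 S=75.9600 intr=4.7600 cont=14.9321 V=14.9321[hold]  S*(0)=-

price = 14.9321
boundary = - - 48.2453 38.4494 48.2453 60.5369
tree:
14.9321
22.4135 8.1049
32.4747 13.3475 3.2041
42.2706 21.2928 5.9729 0.5625
50.0774 32.4747 11.0380 1.1463 0.0000
56.2992 42.2706 20.1831 2.3359 0.0000 0.0000
61.2577 50.0774 32.4747 4.7600 0.0000 0.0000 0.0000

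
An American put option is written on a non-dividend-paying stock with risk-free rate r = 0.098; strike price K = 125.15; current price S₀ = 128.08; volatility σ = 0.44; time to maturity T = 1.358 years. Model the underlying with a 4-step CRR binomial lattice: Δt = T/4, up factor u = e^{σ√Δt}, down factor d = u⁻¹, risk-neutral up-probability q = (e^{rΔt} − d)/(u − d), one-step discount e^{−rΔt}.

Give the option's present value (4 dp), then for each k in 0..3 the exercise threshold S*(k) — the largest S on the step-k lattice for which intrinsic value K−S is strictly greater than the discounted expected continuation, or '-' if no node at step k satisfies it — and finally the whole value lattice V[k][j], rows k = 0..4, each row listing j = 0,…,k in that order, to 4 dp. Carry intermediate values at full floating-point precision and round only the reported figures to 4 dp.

price = 17.1364
boundary = - - 76.7005 99.1151
tree:
17.1364
29.4505 6.0528
48.4495 12.5533 0.0000
65.7950 26.0349 0.0000 0.0000
79.2180 48.4495 0.0000 0.0000 0.0000

Δt=0.33950, u=1.29223, d=0.77385, q=0.50152, disc=e^(-rΔt)=0.96728
k=4 terminal: V=max(K-S,0) → 79.2180 48.4495 0.0000 0.0000 0.0000
k=3: j=0 S=59.3550 intr=65.7950 cont=61.6997 V=65.7950[EX]; j=1 S=99.1151 intr=26.0349 cont=23.3609 V=26.0349[EX]; j=2 S=165.5094 intr=0.0000 cont=0.0000 V=0.0000[hold]; j=3 S=276.3794 intr=0.0000 cont=0.0000 V=0.0000[hold]  S*(3)=99.1151
k=2: j=0 S=76.7005 intr=48.4495 cont=44.3541 V=48.4495[EX]; j=1 S=128.0800 intr=0.0000 cont=12.5533 V=12.5533[hold]; j=2 S=213.8771 intr=0.0000 cont=0.0000 V=0.0000[hold]  S*(2)=76.7005
k=1: j=0 S=99.1151 intr=26.0349 cont=29.4505 V=29.4505[hold]; j=1 S=165.5094 intr=0.0000 cont=6.0528 V=6.0528[hold]  S*(1)=-
k=0: j=0 S=128.0800 intr=0.0000 cont=17.1364 V=17.1364[hold]  S*(0)=-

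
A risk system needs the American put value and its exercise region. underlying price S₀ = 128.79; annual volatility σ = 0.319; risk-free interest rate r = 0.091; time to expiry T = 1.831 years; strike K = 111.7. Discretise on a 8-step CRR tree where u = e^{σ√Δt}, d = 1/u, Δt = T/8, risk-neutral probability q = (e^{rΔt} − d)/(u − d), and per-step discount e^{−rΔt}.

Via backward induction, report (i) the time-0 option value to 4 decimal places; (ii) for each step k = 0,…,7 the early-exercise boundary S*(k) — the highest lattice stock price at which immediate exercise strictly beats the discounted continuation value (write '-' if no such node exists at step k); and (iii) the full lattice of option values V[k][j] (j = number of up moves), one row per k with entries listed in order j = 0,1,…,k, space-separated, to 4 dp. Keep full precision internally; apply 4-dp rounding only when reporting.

price = 7.9033
boundary = - - - 81.4790 69.9467 81.4790 69.9467 81.4790
tree:
7.9033
12.7344 3.9429
19.9426 6.8630 1.5162
30.2210 11.6409 2.9084 0.3447
41.7533 19.1284 5.4789 0.7498 0.0000
51.6534 30.2210 10.0743 1.6310 0.0000 0.0000
60.1522 41.7533 17.9036 3.5478 0.0000 0.0000 0.0000
67.4482 51.6534 30.2210 7.7174 0.0000 0.0000 0.0000 0.0000
73.7115 60.1522 41.7533 16.7872 0.0000 0.0000 0.0000 0.0000 0.0000

Δt=0.22887  u=1.16487  d=0.85846  q=0.53061  discount=0.97939
step 8 (expiry): payoffs max(K−S,0) = 73.7115 60.1522 41.7533 16.7872 0.0000 0.0000 0.0000 0.0000 0.0000
step 7: (k=7,j=0): S=44.2518, (K−S)⁺=67.4482, hold=65.1458 ⇒ V=67.4482 exercise | (k=7,j=1): S=60.0466, (K−S)⁺=51.6534, hold=49.3510 ⇒ V=51.6534 exercise | (k=7,j=2): S=81.4790, (K−S)⁺=30.2210, hold=27.9186 ⇒ V=30.2210 exercise | (k=7,j=3): S=110.5614, (K−S)⁺=1.1386, hold=7.7174 ⇒ V=7.7174 continue | (k=7,j=4): S=150.0240, (K−S)⁺=0.0000, hold=0.0000 ⇒ V=0.0000 continue | (k=7,j=5): S=203.5721, (K−S)⁺=0.0000, hold=0.0000 ⇒ V=0.0000 continue | (k=7,j=6): S=276.2331, (K−S)⁺=0.0000, hold=0.0000 ⇒ V=0.0000 continue | (k=7,j=7): S=374.8291, (K−S)⁺=0.0000, hold=0.0000 ⇒ V=0.0000 continue  boundary S*=81.4790
step 6: (k=6,j=0): S=51.5478, (K−S)⁺=60.1522, hold=57.8499 ⇒ V=60.1522 exercise | (k=6,j=1): S=69.9467, (K−S)⁺=41.7533, hold=39.4509 ⇒ V=41.7533 exercise | (k=6,j=2): S=94.9128, (K−S)⁺=16.7872, hold=17.9036 ⇒ V=17.9036 continue | (k=6,j=3): S=128.7900, (K−S)⁺=0.0000, hold=3.5478 ⇒ V=3.5478 continue | (k=6,j=4): S=174.7590, (K−S)⁺=0.0000, hold=0.0000 ⇒ V=0.0000 continue | (k=6,j=5): S=237.1358, (K−S)⁺=0.0000, hold=0.0000 ⇒ V=0.0000 continue | (k=6,j=6): S=321.7766, (K−S)⁺=0.0000, hold=0.0000 ⇒ V=0.0000 continue  boundary S*=69.9467
step 5: (k=5,j=0): S=60.0466, (K−S)⁺=51.6534, hold=49.3510 ⇒ V=51.6534 exercise | (k=5,j=1): S=81.4790, (K−S)⁺=30.2210, hold=28.4987 ⇒ V=30.2210 exercise | (k=5,j=2): S=110.5614, (K−S)⁺=1.1386, hold=10.0743 ⇒ V=10.0743 continue | (k=5,j=3): S=150.0240, (K−S)⁺=0.0000, hold=1.6310 ⇒ V=1.6310 continue | (k=5,j=4): S=203.5721, (K−S)⁺=0.0000, hold=0.0000 ⇒ V=0.0000 continue | (k=5,j=5): S=276.2331, (K−S)⁺=0.0000, hold=0.0000 ⇒ V=0.0000 continue  boundary S*=81.4790
step 4: (k=4,j=0): S=69.9467, (K−S)⁺=41.7533, hold=39.4509 ⇒ V=41.7533 exercise | (k=4,j=1): S=94.9128, (K−S)⁺=16.7872, hold=19.1284 ⇒ V=19.1284 continue | (k=4,j=2): S=128.7900, (K−S)⁺=0.0000, hold=5.4789 ⇒ V=5.4789 continue | (k=4,j=3): S=174.7590, (K−S)⁺=0.0000, hold=0.7498 ⇒ V=0.7498 continue | (k=4,j=4): S=237.1358, (K−S)⁺=0.0000, hold=0.0000 ⇒ V=0.0000 continue  boundary S*=69.9467
step 3: (k=3,j=0): S=81.4790, (K−S)⁺=30.2210, hold=29.1352 ⇒ V=30.2210 exercise | (k=3,j=1): S=110.5614, (K−S)⁺=1.1386, hold=11.6409 ⇒ V=11.6409 continue | (k=3,j=2): S=150.0240, (K−S)⁺=0.0000, hold=2.9084 ⇒ V=2.9084 continue | (k=3,j=3): S=203.5721, (K−S)⁺=0.0000, hold=0.3447 ⇒ V=0.3447 continue  boundary S*=81.4790
step 2: (k=2,j=0): S=94.9128, (K−S)⁺=16.7872, hold=19.9426 ⇒ V=19.9426 continue | (k=2,j=1): S=128.7900, (K−S)⁺=0.0000, hold=6.8630 ⇒ V=6.8630 continue | (k=2,j=2): S=174.7590, (K−S)⁺=0.0000, hold=1.5162 ⇒ V=1.5162 continue  boundary S*=-
step 1: (k=1,j=0): S=110.5614, (K−S)⁺=1.1386, hold=12.7344 ⇒ V=12.7344 continue | (k=1,j=1): S=150.0240, (K−S)⁺=0.0000, hold=3.9429 ⇒ V=3.9429 continue  boundary S*=-
step 0: (k=0,j=0): S=128.7900, (K−S)⁺=0.0000, hold=7.9033 ⇒ V=7.9033 continue  boundary S*=-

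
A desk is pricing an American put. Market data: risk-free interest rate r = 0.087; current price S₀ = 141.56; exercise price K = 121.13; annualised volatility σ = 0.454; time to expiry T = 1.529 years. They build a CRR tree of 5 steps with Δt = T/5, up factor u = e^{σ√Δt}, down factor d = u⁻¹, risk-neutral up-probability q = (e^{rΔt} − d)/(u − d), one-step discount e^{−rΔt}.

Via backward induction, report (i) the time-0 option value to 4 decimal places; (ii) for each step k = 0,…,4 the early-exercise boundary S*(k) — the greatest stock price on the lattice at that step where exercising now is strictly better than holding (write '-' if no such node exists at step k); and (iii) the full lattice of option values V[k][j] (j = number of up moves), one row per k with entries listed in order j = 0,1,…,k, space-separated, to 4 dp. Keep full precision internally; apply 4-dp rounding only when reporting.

price = 14.6804
boundary = - - - 66.6562 85.6789
tree:
14.6804
23.5828 6.2472
36.6612 11.3043 1.3416
54.4738 20.1877 2.7053 0.0000
69.2730 35.4511 5.4550 0.0000 0.0000
80.7864 54.4738 10.9996 0.0000 0.0000 0.0000

Δt=0.30580, u=1.28539, d=0.77798, q=0.49070, disc=e^(-rΔt)=0.97375
k=5 terminal: V=max(K-S,0) → 80.7864 54.4738 10.9996 0.0000 0.0000 0.0000
k=4: j=0 S=51.8570 intr=69.2730 cont=66.0928 V=69.2730[EX]; j=1 S=85.6789 intr=35.4511 cont=32.2709 V=35.4511[EX]; j=2 S=141.5600 intr=0.0000 cont=5.4550 V=5.4550[hold]; j=3 S=233.8875 intr=0.0000 cont=0.0000 V=0.0000[hold]; j=4 S=386.4324 intr=0.0000 cont=0.0000 V=0.0000[hold]  S*(4)=85.6789
k=3: j=0 S=66.6562 intr=54.4738 cont=51.2936 V=54.4738[EX]; j=1 S=110.1304 intr=10.9996 cont=20.1877 V=20.1877[hold]; j=2 S=181.9591 intr=0.0000 cont=2.7053 V=2.7053[hold]; j=3 S=300.6355 intr=0.0000 cont=0.0000 V=0.0000[hold]  S*(3)=66.6562
k=2: j=0 S=85.6789 intr=35.4511 cont=36.6612 V=36.6612[hold]; j=1 S=141.5600 intr=0.0000 cont=11.3043 V=11.3043[hold]; j=2 S=233.8875 intr=0.0000 cont=1.3416 V=1.3416[hold]  S*(2)=-
k=1: j=0 S=110.1304 intr=10.9996 cont=23.5828 V=23.5828[hold]; j=1 S=181.9591 intr=0.0000 cont=6.2472 V=6.2472[hold]  S*(1)=-
k=0: j=0 S=141.5600 intr=0.0000 cont=14.6804 V=14.6804[hold]  S*(0)=-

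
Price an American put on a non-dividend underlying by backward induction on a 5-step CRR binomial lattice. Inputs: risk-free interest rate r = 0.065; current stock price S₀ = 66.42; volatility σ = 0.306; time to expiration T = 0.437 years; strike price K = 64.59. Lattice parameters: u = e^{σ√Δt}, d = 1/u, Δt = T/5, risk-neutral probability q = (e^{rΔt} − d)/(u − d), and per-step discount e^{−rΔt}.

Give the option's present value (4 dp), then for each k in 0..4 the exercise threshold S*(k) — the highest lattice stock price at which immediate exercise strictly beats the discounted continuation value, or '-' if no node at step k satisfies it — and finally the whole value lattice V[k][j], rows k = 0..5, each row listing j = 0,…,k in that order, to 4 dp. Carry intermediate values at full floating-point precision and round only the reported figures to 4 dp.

price = 3.9462
boundary = - - - 50.6331 55.4272
tree:
3.9462
6.2574 1.7595
9.5697 3.1303 0.4560
13.9569 5.4422 0.9337 0.0000
18.3363 9.1628 1.9119 0.0000 0.0000
22.3369 13.9569 3.9149 0.0000 0.0000 0.0000

params: Δt=0.08740 u=1.09468 d=0.91351 q=0.50884 e^(-rΔt)=0.99434
t_5 payoffs: 22.3369 13.9569 3.9149 0.0000 0.0000 0.0000
t_4: node(4,0) S=46.2537 payoff=18.3363 vs cont=17.9704 → 18.3363 [stop]  node(4,1) S=55.4272 payoff=9.1628 vs cont=8.7969 → 9.1628 [stop]  node(4,2) S=66.4200 payoff=0.0000 vs cont=1.9119 → 1.9119 [wait]  node(4,3) S=79.5931 payoff=0.0000 vs cont=0.0000 → 0.0000 [wait]  node(4,4) S=95.3787 payoff=0.0000 vs cont=0.0000 → 0.0000 [wait]  ⇒ S*(4)=55.4272
t_3: node(3,0) S=50.6331 payoff=13.9569 vs cont=13.5910 → 13.9569 [stop]  node(3,1) S=60.6751 payoff=3.9149 vs cont=5.4422 → 5.4422 [wait]  node(3,2) S=72.7088 payoff=0.0000 vs cont=0.9337 → 0.9337 [wait]  node(3,3) S=87.1291 payoff=0.0000 vs cont=0.0000 → 0.0000 [wait]  ⇒ S*(3)=50.6331
t_2: node(2,0) S=55.4272 payoff=9.1628 vs cont=9.5697 → 9.5697 [wait]  node(2,1) S=66.4200 payoff=0.0000 vs cont=3.1303 → 3.1303 [wait]  node(2,2) S=79.5931 payoff=0.0000 vs cont=0.4560 → 0.4560 [wait]  ⇒ S*(2)=-
t_1: node(1,0) S=60.6751 payoff=3.9149 vs cont=6.2574 → 6.2574 [wait]  node(1,1) S=72.7088 payoff=0.0000 vs cont=1.7595 → 1.7595 [wait]  ⇒ S*(1)=-
t_0: node(0,0) S=66.4200 payoff=0.0000 vs cont=3.9462 → 3.9462 [wait]  ⇒ S*(0)=-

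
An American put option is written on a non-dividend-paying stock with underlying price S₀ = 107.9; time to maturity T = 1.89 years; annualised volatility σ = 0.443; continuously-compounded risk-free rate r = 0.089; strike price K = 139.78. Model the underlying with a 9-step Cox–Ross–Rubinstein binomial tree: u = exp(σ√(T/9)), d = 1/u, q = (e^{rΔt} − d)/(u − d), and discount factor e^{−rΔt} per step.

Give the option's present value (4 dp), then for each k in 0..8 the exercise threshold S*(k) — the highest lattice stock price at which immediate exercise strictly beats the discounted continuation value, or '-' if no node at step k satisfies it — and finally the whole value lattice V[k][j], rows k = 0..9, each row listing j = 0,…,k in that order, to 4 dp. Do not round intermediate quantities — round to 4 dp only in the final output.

Δt=0.21000, u=1.22508, d=0.81627, q=0.49557, disc=e^(-rΔt)=0.98148
k=9 terminal: V=max(K-S,0) → 122.4206 113.7266 100.6784 81.0952 51.7043 7.5936 0.0000 0.0000 0.0000 0.0000
k=8: j=0 S=21.2666 intr=118.5134 cont=115.9251 V=118.5134[EX]; j=1 S=31.9176 intr=107.8624 cont=105.2742 V=107.8624[EX]; j=2 S=47.9027 intr=91.8773 cont=89.2890 V=91.8773[EX]; j=3 S=71.8937 intr=67.8863 cont=65.2981 V=67.8863[EX]; j=4 S=107.9000 intr=31.8800 cont=29.2918 V=31.8800[EX]; j=5 S=161.9392 intr=0.0000 cont=3.7595 V=3.7595[hold]; j=6 S=243.0427 intr=0.0000 cont=0.0000 V=0.0000[hold]; j=7 S=364.7651 intr=0.0000 cont=0.0000 V=0.0000[hold]; j=8 S=547.4492 intr=0.0000 cont=0.0000 V=0.0000[hold]  S*(8)=107.9000
k=7: j=0 S=26.0534 intr=113.7266 cont=111.1384 V=113.7266[EX]; j=1 S=39.1016 intr=100.6784 cont=98.0901 V=100.6784[EX]; j=2 S=58.6848 intr=81.0952 cont=78.5070 V=81.0952[EX]; j=3 S=88.0757 intr=51.7043 cont=49.1161 V=51.7043[EX]; j=4 S=132.1864 intr=7.5936 cont=17.6121 V=17.6121[hold]; j=5 S=198.3889 intr=0.0000 cont=1.8613 V=1.8613[hold]; j=6 S=297.7474 intr=0.0000 cont=0.0000 V=0.0000[hold]; j=7 S=446.8673 intr=0.0000 cont=0.0000 V=0.0000[hold]  S*(7)=88.0757
k=6: j=0 S=31.9176 intr=107.8624 cont=105.2742 V=107.8624[EX]; j=1 S=47.9027 intr=91.8773 cont=89.2890 V=91.8773[EX]; j=2 S=71.8937 intr=67.8863 cont=65.2981 V=67.8863[EX]; j=3 S=107.9000 intr=31.8800 cont=34.1647 V=34.1647[hold]; j=4 S=161.9392 intr=0.0000 cont=9.6249 V=9.6249[hold]; j=5 S=243.0427 intr=0.0000 cont=0.9215 V=0.9215[hold]; j=6 S=364.7651 intr=0.0000 cont=0.0000 V=0.0000[hold]  S*(6)=71.8937
k=5: j=0 S=39.1016 intr=100.6784 cont=98.0901 V=100.6784[EX]; j=1 S=58.6848 intr=81.0952 cont=78.5070 V=81.0952[EX]; j=2 S=88.0757 intr=51.7043 cont=50.2273 V=51.7043[EX]; j=3 S=132.1864 intr=7.5936 cont=21.5961 V=21.5961[hold]; j=4 S=198.3889 intr=0.0000 cont=5.2134 V=5.2134[hold]; j=5 S=297.7474 intr=0.0000 cont=0.4562 V=0.4562[hold]  S*(5)=88.0757
k=4: j=0 S=47.9027 intr=91.8773 cont=89.2890 V=91.8773[EX]; j=1 S=71.8937 intr=67.8863 cont=65.2981 V=67.8863[EX]; j=2 S=107.9000 intr=31.8800 cont=36.1025 V=36.1025[hold]; j=3 S=161.9392 intr=0.0000 cont=13.2278 V=13.2278[hold]; j=4 S=243.0427 intr=0.0000 cont=2.8030 V=2.8030[hold]  S*(4)=71.8937
k=3: j=0 S=58.6848 intr=81.0952 cont=78.5070 V=81.0952[EX]; j=1 S=88.0757 intr=51.7043 cont=51.1699 V=51.7043[EX]; j=2 S=132.1864 intr=7.5936 cont=24.3079 V=24.3079[hold]; j=3 S=198.3889 intr=0.0000 cont=7.9123 V=7.9123[hold]  S*(3)=88.0757
k=2: j=0 S=71.8937 intr=67.8863 cont=65.2981 V=67.8863[EX]; j=1 S=107.9000 intr=31.8800 cont=37.4215 V=37.4215[hold]; j=2 S=161.9392 intr=0.0000 cont=15.8831 V=15.8831[hold]  S*(2)=71.8937
k=1: j=0 S=88.0757 intr=51.7043 cont=51.8114 V=51.8114[hold]; j=1 S=132.1864 intr=7.5936 cont=26.2525 V=26.2525[hold]  S*(1)=-
k=0: j=0 S=107.9000 intr=31.8800 cont=38.4203 V=38.4203[hold]  S*(0)=-

price = 38.4203
boundary = - - 71.8937 88.0757 71.8937 88.0757 71.8937 88.0757 107.9000
tree:
38.4203
51.8114 26.2525
67.8863 37.4215 15.8831
81.0952 51.7043 24.3079 7.9123
91.8773 67.8863 36.1025 13.2278 2.8030
100.6784 81.0952 51.7043 21.5961 5.2134 0.4562
107.8624 91.8773 67.8863 34.1647 9.6249 0.9215 0.0000
113.7266 100.6784 81.0952 51.7043 17.6121 1.8613 0.0000 0.0000
118.5134 107.8624 91.8773 67.8863 31.8800 3.7595 0.0000 0.0000 0.0000
122.4206 113.7266 100.6784 81.0952 51.7043 7.5936 0.0000 0.0000 0.0000 0.0000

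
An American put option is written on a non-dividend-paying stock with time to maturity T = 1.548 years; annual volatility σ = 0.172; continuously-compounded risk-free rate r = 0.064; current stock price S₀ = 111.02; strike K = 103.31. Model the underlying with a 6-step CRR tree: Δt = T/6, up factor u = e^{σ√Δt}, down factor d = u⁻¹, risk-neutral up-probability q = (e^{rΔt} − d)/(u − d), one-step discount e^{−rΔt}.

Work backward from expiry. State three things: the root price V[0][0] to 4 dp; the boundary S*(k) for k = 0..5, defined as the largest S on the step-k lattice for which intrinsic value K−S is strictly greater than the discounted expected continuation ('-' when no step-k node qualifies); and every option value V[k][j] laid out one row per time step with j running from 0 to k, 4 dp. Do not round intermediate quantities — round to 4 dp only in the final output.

price = 3.1809
boundary = - - - 85.4230 93.2217 85.4230
tree:
3.1809
5.8660 1.2752
10.4595 2.6179 0.3130
17.8870 5.2359 0.7457 0.0000
25.0333 10.0883 1.7768 0.0000 0.0000
31.5818 17.8870 4.2338 0.0000 0.0000 0.0000
37.5824 25.0333 10.0883 0.0000 0.0000 0.0000 0.0000

Δt=0.25800, u=1.09130, d=0.91634, q=0.57334, disc=e^(-rΔt)=0.98362
k=6 terminal: V=max(K-S,0) → 37.5824 25.0333 10.0883 0.0000 0.0000 0.0000 0.0000
k=5: j=0 S=71.7282 intr=31.5818 cont=29.8899 V=31.5818[EX]; j=1 S=85.4230 intr=17.8870 cont=16.1952 V=17.8870[EX]; j=2 S=101.7323 intr=1.5777 cont=4.2338 V=4.2338[hold]; j=3 S=121.1556 intr=0.0000 cont=0.0000 V=0.0000[hold]; j=4 S=144.2872 intr=0.0000 cont=0.0000 V=0.0000[hold]; j=5 S=171.8353 intr=0.0000 cont=0.0000 V=0.0000[hold]  S*(5)=85.4230
k=4: j=0 S=78.2767 intr=25.0333 cont=23.3415 V=25.0333[EX]; j=1 S=93.2217 intr=10.0883 cont=9.8944 V=10.0883[EX]; j=2 S=111.0200 intr=0.0000 cont=1.7768 V=1.7768[hold]; j=3 S=132.2165 intr=0.0000 cont=0.0000 V=0.0000[hold]; j=4 S=157.4599 intr=0.0000 cont=0.0000 V=0.0000[hold]  S*(4)=93.2217
k=3: j=0 S=85.4230 intr=17.8870 cont=16.1952 V=17.8870[EX]; j=1 S=101.7323 intr=1.5777 cont=5.2359 V=5.2359[hold]; j=2 S=121.1556 intr=0.0000 cont=0.7457 V=0.7457[hold]; j=3 S=144.2872 intr=0.0000 cont=0.0000 V=0.0000[hold]  S*(3)=85.4230
k=2: j=0 S=93.2217 intr=10.0883 cont=10.4595 V=10.4595[hold]; j=1 S=111.0200 intr=0.0000 cont=2.6179 V=2.6179[hold]; j=2 S=132.2165 intr=0.0000 cont=0.3130 V=0.3130[hold]  S*(2)=-
k=1: j=0 S=101.7323 intr=1.5777 cont=5.8660 V=5.8660[hold]; j=1 S=121.1556 intr=0.0000 cont=1.2752 V=1.2752[hold]  S*(1)=-
k=0: j=0 S=111.0200 intr=0.0000 cont=3.1809 V=3.1809[hold]  S*(0)=-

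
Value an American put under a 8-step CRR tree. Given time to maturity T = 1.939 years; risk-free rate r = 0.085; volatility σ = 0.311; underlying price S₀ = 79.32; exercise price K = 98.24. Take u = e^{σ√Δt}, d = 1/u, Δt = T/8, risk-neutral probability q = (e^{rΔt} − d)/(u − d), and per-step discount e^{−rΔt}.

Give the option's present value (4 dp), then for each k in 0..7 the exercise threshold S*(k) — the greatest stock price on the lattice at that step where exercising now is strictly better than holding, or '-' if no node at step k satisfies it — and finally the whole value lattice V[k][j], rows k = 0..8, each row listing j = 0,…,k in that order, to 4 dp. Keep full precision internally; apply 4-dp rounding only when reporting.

price = 20.6748
boundary = - 68.0593 58.3973 68.0593 58.3973 68.0593 79.3200 68.0593
tree:
20.6748
30.1807 13.0411
39.8427 20.1741 7.2158
48.1331 30.1807 12.0759 3.1810
55.2465 39.8427 19.5149 5.9408 0.8538
61.3501 48.1331 30.1807 10.8050 1.8524 0.0000
66.5871 55.2465 39.8427 18.9200 4.0191 0.0000 0.0000
71.0807 61.3501 48.1331 30.1807 8.7202 0.0000 0.0000 0.0000
74.9364 66.5871 55.2465 39.8427 18.9200 0.0000 0.0000 0.0000 0.0000

params: Δt=0.24238 u=1.16545 d=0.85804 q=0.52951 e^(-rΔt)=0.97961
t_8 payoffs: 74.9364 66.5871 55.2465 39.8427 18.9200 0.0000 0.0000 0.0000 0.0000
t_7: node(7,0) S=27.1593 payoff=71.0807 vs cont=69.0775 → 71.0807 [stop]  node(7,1) S=36.8899 payoff=61.3501 vs cont=59.3468 → 61.3501 [stop]  node(7,2) S=50.1069 payoff=48.1331 vs cont=46.1298 → 48.1331 [stop]  node(7,3) S=68.0593 payoff=30.1807 vs cont=28.1774 → 30.1807 [stop]  node(7,4) S=92.4438 payoff=5.7962 vs cont=8.7202 → 8.7202 [wait]  node(7,5) S=125.5647 payoff=0.0000 vs cont=0.0000 → 0.0000 [wait]  node(7,6) S=170.5522 payoff=0.0000 vs cont=0.0000 → 0.0000 [wait]  node(7,7) S=231.6580 payoff=0.0000 vs cont=0.0000 → 0.0000 [wait]  ⇒ S*(7)=68.0593
t_6: node(6,0) S=31.6529 payoff=66.5871 vs cont=64.5839 → 66.5871 [stop]  node(6,1) S=42.9935 payoff=55.2465 vs cont=53.2433 → 55.2465 [stop]  node(6,2) S=58.3973 payoff=39.8427 vs cont=37.8395 → 39.8427 [stop]  node(6,3) S=79.3200 payoff=18.9200 vs cont=18.4335 → 18.9200 [stop]  node(6,4) S=107.7389 payoff=0.0000 vs cont=4.0191 → 4.0191 [wait]  node(6,5) S=146.3398 payoff=0.0000 vs cont=0.0000 → 0.0000 [wait]  node(6,6) S=198.7707 payoff=0.0000 vs cont=0.0000 → 0.0000 [wait]  ⇒ S*(6)=79.3200
t_5: node(5,0) S=36.8899 payoff=61.3501 vs cont=59.3468 → 61.3501 [stop]  node(5,1) S=50.1069 payoff=48.1331 vs cont=46.1298 → 48.1331 [stop]  node(5,2) S=68.0593 payoff=30.1807 vs cont=28.1774 → 30.1807 [stop]  node(5,3) S=92.4438 payoff=5.7962 vs cont=10.8050 → 10.8050 [wait]  node(5,4) S=125.5647 payoff=0.0000 vs cont=1.8524 → 1.8524 [wait]  node(5,5) S=170.5522 payoff=0.0000 vs cont=0.0000 → 0.0000 [wait]  ⇒ S*(5)=68.0593
t_4: node(4,0) S=42.9935 payoff=55.2465 vs cont=53.2433 → 55.2465 [stop]  node(4,1) S=58.3973 payoff=39.8427 vs cont=37.8395 → 39.8427 [stop]  node(4,2) S=79.3200 payoff=18.9200 vs cont=19.5149 → 19.5149 [wait]  node(4,3) S=107.7389 payoff=0.0000 vs cont=5.9408 → 5.9408 [wait]  node(4,4) S=146.3398 payoff=0.0000 vs cont=0.8538 → 0.8538 [wait]  ⇒ S*(4)=58.3973
t_3: node(3,0) S=50.1069 payoff=48.1331 vs cont=46.1298 → 48.1331 [stop]  node(3,1) S=68.0593 payoff=30.1807 vs cont=28.4860 → 30.1807 [stop]  node(3,2) S=92.4438 payoff=5.7962 vs cont=12.0759 → 12.0759 [wait]  node(3,3) S=125.5647 payoff=0.0000 vs cont=3.1810 → 3.1810 [wait]  ⇒ S*(3)=68.0593
t_2: node(2,0) S=58.3973 payoff=39.8427 vs cont=37.8395 → 39.8427 [stop]  node(2,1) S=79.3200 payoff=18.9200 vs cont=20.1741 → 20.1741 [wait]  node(2,2) S=107.7389 payoff=0.0000 vs cont=7.2158 → 7.2158 [wait]  ⇒ S*(2)=58.3973
t_1: node(1,0) S=68.0593 payoff=30.1807 vs cont=28.8280 → 30.1807 [stop]  node(1,1) S=92.4438 payoff=5.7962 vs cont=13.0411 → 13.0411 [wait]  ⇒ S*(1)=68.0593
t_0: node(0,0) S=79.3200 payoff=18.9200 vs cont=20.6748 → 20.6748 [wait]  ⇒ S*(0)=-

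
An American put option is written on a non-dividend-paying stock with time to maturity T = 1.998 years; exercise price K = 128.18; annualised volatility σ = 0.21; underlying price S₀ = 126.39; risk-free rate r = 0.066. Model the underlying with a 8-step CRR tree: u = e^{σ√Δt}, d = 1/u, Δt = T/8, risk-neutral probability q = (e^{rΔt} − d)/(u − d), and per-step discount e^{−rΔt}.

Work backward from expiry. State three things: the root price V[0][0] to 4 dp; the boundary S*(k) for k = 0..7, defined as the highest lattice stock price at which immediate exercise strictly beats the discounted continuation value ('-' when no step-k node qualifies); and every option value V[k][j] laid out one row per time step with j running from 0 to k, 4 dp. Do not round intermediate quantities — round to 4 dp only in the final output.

Δt=0.24975  u=1.11065  d=0.90037  q=0.55282  discount=0.98365
step 8 (expiry): payoffs max(K−S,0) = 73.5932 60.8445 45.1184 25.7195 1.7900 0.0000 0.0000 0.0000 0.0000
step 7: (k=7,j=0): S=60.6270, (K−S)⁺=67.5530, hold=65.4575 ⇒ V=67.5530 exercise | (k=7,j=1): S=74.7863, (K−S)⁺=53.3937, hold=51.2981 ⇒ V=53.3937 exercise | (k=7,j=2): S=92.2525, (K−S)⁺=35.9275, hold=33.8319 ⇒ V=35.9275 exercise | (k=7,j=3): S=113.7980, (K−S)⁺=14.3820, hold=12.2865 ⇒ V=14.3820 exercise | (k=7,j=4): S=140.3753, (K−S)⁺=0.0000, hold=0.7874 ⇒ V=0.7874 continue | (k=7,j=5): S=173.1598, (K−S)⁺=0.0000, hold=0.0000 ⇒ V=0.0000 continue | (k=7,j=6): S=213.6010, (K−S)⁺=0.0000, hold=0.0000 ⇒ V=0.0000 continue | (k=7,j=7): S=263.4872, (K−S)⁺=0.0000, hold=0.0000 ⇒ V=0.0000 continue  boundary S*=113.7980
step 6: (k=6,j=0): S=67.3355, (K−S)⁺=60.8445, hold=58.7490 ⇒ V=60.8445 exercise | (k=6,j=1): S=83.0616, (K−S)⁺=45.1184, hold=43.0229 ⇒ V=45.1184 exercise | (k=6,j=2): S=102.4605, (K−S)⁺=25.7195, hold=23.6240 ⇒ V=25.7195 exercise | (k=6,j=3): S=126.3900, (K−S)⁺=1.7900, hold=6.7543 ⇒ V=6.7543 continue | (k=6,j=4): S=155.9082, (K−S)⁺=0.0000, hold=0.3463 ⇒ V=0.3463 continue | (k=6,j=5): S=192.3203, (K−S)⁺=0.0000, hold=0.0000 ⇒ V=0.0000 continue | (k=6,j=6): S=237.2364, (K−S)⁺=0.0000, hold=0.0000 ⇒ V=0.0000 continue  boundary S*=102.4605
step 5: (k=5,j=0): S=74.7863, (K−S)⁺=53.3937, hold=51.2981 ⇒ V=53.3937 exercise | (k=5,j=1): S=92.2525, (K−S)⁺=35.9275, hold=33.8319 ⇒ V=35.9275 exercise | (k=5,j=2): S=113.7980, (K−S)⁺=14.3820, hold=14.9860 ⇒ V=14.9860 continue | (k=5,j=3): S=140.3753, (K−S)⁺=0.0000, hold=3.1593 ⇒ V=3.1593 continue | (k=5,j=4): S=173.1598, (K−S)⁺=0.0000, hold=0.1523 ⇒ V=0.1523 continue | (k=5,j=5): S=213.6010, (K−S)⁺=0.0000, hold=0.0000 ⇒ V=0.0000 continue  boundary S*=92.2525
step 4: (k=4,j=0): S=83.0616, (K−S)⁺=45.1184, hold=43.0229 ⇒ V=45.1184 exercise | (k=4,j=1): S=102.4605, (K−S)⁺=25.7195, hold=23.9524 ⇒ V=25.7195 exercise | (k=4,j=2): S=126.3900, (K−S)⁺=1.7900, hold=8.3098 ⇒ V=8.3098 continue | (k=4,j=3): S=155.9082, (K−S)⁺=0.0000, hold=1.4725 ⇒ V=1.4725 continue | (k=4,j=4): S=192.3203, (K−S)⁺=0.0000, hold=0.0670 ⇒ V=0.0670 continue  boundary S*=102.4605
step 3: (k=3,j=0): S=92.2525, (K−S)⁺=35.9275, hold=33.8319 ⇒ V=35.9275 exercise | (k=3,j=1): S=113.7980, (K−S)⁺=14.3820, hold=15.8318 ⇒ V=15.8318 continue | (k=3,j=2): S=140.3753, (K−S)⁺=0.0000, hold=4.4559 ⇒ V=4.4559 continue | (k=3,j=3): S=173.1598, (K−S)⁺=0.0000, hold=0.6841 ⇒ V=0.6841 continue  boundary S*=92.2525
step 2: (k=2,j=0): S=102.4605, (K−S)⁺=25.7195, hold=24.4124 ⇒ V=25.7195 exercise | (k=2,j=1): S=126.3900, (K−S)⁺=1.7900, hold=9.3869 ⇒ V=9.3869 continue | (k=2,j=2): S=155.9082, (K−S)⁺=0.0000, hold=2.3320 ⇒ V=2.3320 continue  boundary S*=102.4605
step 1: (k=1,j=0): S=113.7980, (K−S)⁺=14.3820, hold=16.4176 ⇒ V=16.4176 continue | (k=1,j=1): S=140.3753, (K−S)⁺=0.0000, hold=5.3971 ⇒ V=5.3971 continue  boundary S*=-
step 0: (k=0,j=0): S=126.3900, (K−S)⁺=1.7900, hold=10.1564 ⇒ V=10.1564 continue  boundary S*=-

price = 10.1564
boundary = - - 102.4605 92.2525 102.4605 92.2525 102.4605 113.7980
tree:
10.1564
16.4176 5.3971
25.7195 9.3869 2.3320
35.9275 15.8318 4.4559 0.6841
45.1184 25.7195 8.3098 1.4725 0.0670
53.3937 35.9275 14.9860 3.1593 0.1523 0.0000
60.8445 45.1184 25.7195 6.7543 0.3463 0.0000 0.0000
67.5530 53.3937 35.9275 14.3820 0.7874 0.0000 0.0000 0.0000
73.5932 60.8445 45.1184 25.7195 1.7900 0.0000 0.0000 0.0000 0.0000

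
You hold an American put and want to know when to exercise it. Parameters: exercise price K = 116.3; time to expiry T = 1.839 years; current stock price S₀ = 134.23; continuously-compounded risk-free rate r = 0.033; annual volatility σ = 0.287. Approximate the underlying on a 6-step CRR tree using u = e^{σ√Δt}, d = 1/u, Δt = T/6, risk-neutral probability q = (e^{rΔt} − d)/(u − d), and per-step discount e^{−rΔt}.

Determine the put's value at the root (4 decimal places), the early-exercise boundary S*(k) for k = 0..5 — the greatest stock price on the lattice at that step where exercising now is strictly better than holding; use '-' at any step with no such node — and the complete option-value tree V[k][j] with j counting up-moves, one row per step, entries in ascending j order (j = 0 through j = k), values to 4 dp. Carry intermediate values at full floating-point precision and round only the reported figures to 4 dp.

Δt=0.30650, u=1.17221, d=0.85309, q=0.49222, disc=e^(-rΔt)=0.98994
k=6 terminal: V=max(K-S,0) → 64.5609 45.2066 18.6124 0.0000 0.0000 0.0000 0.0000
k=5: j=0 S=60.6490 intr=55.6510 cont=54.4806 V=55.6510[EX]; j=1 S=83.3363 intr=32.9637 cont=31.7933 V=32.9637[EX]; j=2 S=114.5103 intr=1.7897 cont=9.3560 V=9.3560[hold]; j=3 S=157.3456 intr=0.0000 cont=0.0000 V=0.0000[hold]; j=4 S=216.2046 intr=0.0000 cont=0.0000 V=0.0000[hold]; j=5 S=297.0813 intr=0.0000 cont=0.0000 V=0.0000[hold]  S*(5)=83.3363
k=4: j=0 S=71.0934 intr=45.2066 cont=44.0363 V=45.2066[EX]; j=1 S=97.6876 intr=18.6124 cont=21.1288 V=21.1288[hold]; j=2 S=134.2300 intr=0.0000 cont=4.7030 V=4.7030[hold]; j=3 S=184.4420 intr=0.0000 cont=0.0000 V=0.0000[hold]; j=4 S=253.4371 intr=0.0000 cont=0.0000 V=0.0000[hold]  S*(4)=71.0934
k=3: j=0 S=83.3363 intr=32.9637 cont=33.0195 V=33.0195[hold]; j=1 S=114.5103 intr=1.7897 cont=12.9125 V=12.9125[hold]; j=2 S=157.3456 intr=0.0000 cont=2.3641 V=2.3641[hold]; j=3 S=216.2046 intr=0.0000 cont=0.0000 V=0.0000[hold]  S*(3)=-
k=2: j=0 S=97.6876 intr=18.6124 cont=22.8898 V=22.8898[hold]; j=1 S=134.2300 intr=0.0000 cont=7.6427 V=7.6427[hold]; j=2 S=184.4420 intr=0.0000 cont=1.1884 V=1.1884[hold]  S*(2)=-
k=1: j=0 S=114.5103 intr=1.7897 cont=15.2301 V=15.2301[hold]; j=1 S=157.3456 intr=0.0000 cont=4.4208 V=4.4208[hold]  S*(1)=-
k=0: j=0 S=134.2300 intr=0.0000 cont=9.8098 V=9.8098[hold]  S*(0)=-

price = 9.8098
boundary = - - - - 71.0934 83.3363
tree:
9.8098
15.2301 4.4208
22.8898 7.6427 1.1884
33.0195 12.9125 2.3641 0.0000
45.2066 21.1288 4.7030 0.0000 0.0000
55.6510 32.9637 9.3560 0.0000 0.0000 0.0000
64.5609 45.2066 18.6124 0.0000 0.0000 0.0000 0.0000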